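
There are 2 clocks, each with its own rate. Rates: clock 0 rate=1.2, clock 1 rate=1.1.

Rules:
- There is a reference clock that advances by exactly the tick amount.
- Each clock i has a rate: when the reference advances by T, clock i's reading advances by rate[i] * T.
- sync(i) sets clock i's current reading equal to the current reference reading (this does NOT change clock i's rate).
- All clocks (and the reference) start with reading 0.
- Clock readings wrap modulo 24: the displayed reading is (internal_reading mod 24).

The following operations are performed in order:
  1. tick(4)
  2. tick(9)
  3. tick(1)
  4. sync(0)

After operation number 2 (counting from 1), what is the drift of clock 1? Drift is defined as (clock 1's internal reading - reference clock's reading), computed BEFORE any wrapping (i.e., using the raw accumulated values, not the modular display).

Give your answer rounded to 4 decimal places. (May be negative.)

Answer: 1.3000

Derivation:
After op 1 tick(4): ref=4.0000 raw=[4.8000 4.4000]
After op 2 tick(9): ref=13.0000 raw=[15.6000 14.3000]
Drift of clock 1 after op 2: 14.3000 - 13.0000 = 1.3000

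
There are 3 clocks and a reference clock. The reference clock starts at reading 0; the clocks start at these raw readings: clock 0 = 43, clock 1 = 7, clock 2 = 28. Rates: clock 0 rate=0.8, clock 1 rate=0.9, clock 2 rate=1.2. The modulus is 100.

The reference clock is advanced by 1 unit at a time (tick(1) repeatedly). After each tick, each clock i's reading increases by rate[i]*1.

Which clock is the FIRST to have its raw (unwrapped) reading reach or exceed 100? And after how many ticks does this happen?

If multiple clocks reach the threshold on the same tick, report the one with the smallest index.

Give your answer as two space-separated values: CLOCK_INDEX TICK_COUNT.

clock 0: start=43, rate=0.8, needs 100-43 = 57; ticks = ceil(57/0.8) = ceil(71.2500) = 72; reading at tick 72 = 43 + 0.8*72 = 100.6000
clock 1: start=7, rate=0.9, needs 100-7 = 93; ticks = ceil(93/0.9) = ceil(103.3333) = 104; reading at tick 104 = 7 + 0.9*104 = 100.6000
clock 2: start=28, rate=1.2, needs 100-28 = 72; ticks = ceil(72/1.2) = ceil(60.0000) = 60; reading at tick 60 = 28 + 1.2*60 = 100.0000
Minimum tick count = 60; winners = [2]; smallest index = 2

Answer: 2 60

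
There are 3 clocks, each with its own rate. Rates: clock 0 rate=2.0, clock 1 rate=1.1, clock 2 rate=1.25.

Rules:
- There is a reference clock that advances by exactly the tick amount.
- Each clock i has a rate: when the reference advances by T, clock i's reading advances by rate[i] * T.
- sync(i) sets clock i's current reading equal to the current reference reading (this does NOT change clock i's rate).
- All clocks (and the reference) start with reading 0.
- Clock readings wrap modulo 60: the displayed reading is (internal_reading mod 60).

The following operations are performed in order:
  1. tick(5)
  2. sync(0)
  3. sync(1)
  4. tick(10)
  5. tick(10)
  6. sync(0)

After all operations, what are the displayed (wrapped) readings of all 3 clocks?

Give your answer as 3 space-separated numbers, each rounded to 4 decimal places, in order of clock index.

Answer: 25.0000 27.0000 31.2500

Derivation:
After op 1 tick(5): ref=5.0000 raw=[10.0000 5.5000 6.2500]
After op 2 sync(0): ref=5.0000 raw=[5.0000 5.5000 6.2500]
After op 3 sync(1): ref=5.0000 raw=[5.0000 5.0000 6.2500]
After op 4 tick(10): ref=15.0000 raw=[25.0000 16.0000 18.7500]
After op 5 tick(10): ref=25.0000 raw=[45.0000 27.0000 31.2500]
After op 6 sync(0): ref=25.0000 raw=[25.0000 27.0000 31.2500]
Wrap final raw readings (mod 60): 25.0000 mod 60 = 25.0000; 27.0000 mod 60 = 27.0000; 31.2500 mod 60 = 31.2500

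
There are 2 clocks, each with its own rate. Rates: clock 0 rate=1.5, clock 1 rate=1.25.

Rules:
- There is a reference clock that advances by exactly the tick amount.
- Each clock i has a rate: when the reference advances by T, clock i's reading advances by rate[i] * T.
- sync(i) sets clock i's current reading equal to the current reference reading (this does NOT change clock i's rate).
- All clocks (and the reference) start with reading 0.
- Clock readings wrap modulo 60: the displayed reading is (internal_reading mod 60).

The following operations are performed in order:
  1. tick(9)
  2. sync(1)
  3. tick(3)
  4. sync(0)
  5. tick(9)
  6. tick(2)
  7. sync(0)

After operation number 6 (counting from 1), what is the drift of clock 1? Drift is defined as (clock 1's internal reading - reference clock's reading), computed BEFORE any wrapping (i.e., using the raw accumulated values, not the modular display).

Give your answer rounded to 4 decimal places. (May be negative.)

After op 1 tick(9): ref=9.0000 raw=[13.5000 11.2500]
After op 2 sync(1): ref=9.0000 raw=[13.5000 9.0000]
After op 3 tick(3): ref=12.0000 raw=[18.0000 12.7500]
After op 4 sync(0): ref=12.0000 raw=[12.0000 12.7500]
After op 5 tick(9): ref=21.0000 raw=[25.5000 24.0000]
After op 6 tick(2): ref=23.0000 raw=[28.5000 26.5000]
Drift of clock 1 after op 6: 26.5000 - 23.0000 = 3.5000

Answer: 3.5000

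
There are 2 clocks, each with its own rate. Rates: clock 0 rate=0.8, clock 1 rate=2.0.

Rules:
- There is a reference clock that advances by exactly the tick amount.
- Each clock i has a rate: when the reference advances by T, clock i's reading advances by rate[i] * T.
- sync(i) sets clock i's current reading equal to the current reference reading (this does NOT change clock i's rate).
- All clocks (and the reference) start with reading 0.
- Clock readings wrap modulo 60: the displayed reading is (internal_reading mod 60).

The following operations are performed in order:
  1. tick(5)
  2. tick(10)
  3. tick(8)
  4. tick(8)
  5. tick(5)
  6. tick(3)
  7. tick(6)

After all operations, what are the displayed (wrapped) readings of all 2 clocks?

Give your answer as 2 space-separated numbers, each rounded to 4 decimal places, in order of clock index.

After op 1 tick(5): ref=5.0000 raw=[4.0000 10.0000]
After op 2 tick(10): ref=15.0000 raw=[12.0000 30.0000]
After op 3 tick(8): ref=23.0000 raw=[18.4000 46.0000]
After op 4 tick(8): ref=31.0000 raw=[24.8000 62.0000]
After op 5 tick(5): ref=36.0000 raw=[28.8000 72.0000]
After op 6 tick(3): ref=39.0000 raw=[31.2000 78.0000]
After op 7 tick(6): ref=45.0000 raw=[36.0000 90.0000]
Wrap final raw readings (mod 60): 36.0000 mod 60 = 36.0000; 90.0000 mod 60 = 30.0000

Answer: 36.0000 30.0000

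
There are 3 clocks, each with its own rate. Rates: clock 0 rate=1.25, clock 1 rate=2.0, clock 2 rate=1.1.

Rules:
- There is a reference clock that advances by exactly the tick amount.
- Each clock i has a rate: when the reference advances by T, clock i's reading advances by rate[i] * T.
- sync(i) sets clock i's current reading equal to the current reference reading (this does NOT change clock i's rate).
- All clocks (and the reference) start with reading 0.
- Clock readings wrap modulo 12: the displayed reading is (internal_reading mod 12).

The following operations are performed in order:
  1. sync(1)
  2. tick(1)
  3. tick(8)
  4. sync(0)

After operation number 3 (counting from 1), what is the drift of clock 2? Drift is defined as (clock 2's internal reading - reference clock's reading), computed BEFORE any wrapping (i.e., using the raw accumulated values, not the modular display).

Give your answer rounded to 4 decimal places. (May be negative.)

Answer: 0.9000

Derivation:
After op 1 sync(1): ref=0.0000 raw=[0.0000 0.0000 0.0000]
After op 2 tick(1): ref=1.0000 raw=[1.2500 2.0000 1.1000]
After op 3 tick(8): ref=9.0000 raw=[11.2500 18.0000 9.9000]
Drift of clock 2 after op 3: 9.9000 - 9.0000 = 0.9000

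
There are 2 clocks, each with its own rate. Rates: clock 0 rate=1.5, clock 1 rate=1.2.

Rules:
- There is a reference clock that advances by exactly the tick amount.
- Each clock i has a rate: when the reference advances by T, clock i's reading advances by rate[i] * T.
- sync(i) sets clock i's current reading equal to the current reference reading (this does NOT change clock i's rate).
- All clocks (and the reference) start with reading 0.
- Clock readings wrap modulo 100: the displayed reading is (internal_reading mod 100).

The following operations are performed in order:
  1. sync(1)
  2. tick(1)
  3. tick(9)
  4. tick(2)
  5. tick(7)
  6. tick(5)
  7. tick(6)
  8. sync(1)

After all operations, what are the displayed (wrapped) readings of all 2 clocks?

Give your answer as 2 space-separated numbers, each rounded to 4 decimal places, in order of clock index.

After op 1 sync(1): ref=0.0000 raw=[0.0000 0.0000]
After op 2 tick(1): ref=1.0000 raw=[1.5000 1.2000]
After op 3 tick(9): ref=10.0000 raw=[15.0000 12.0000]
After op 4 tick(2): ref=12.0000 raw=[18.0000 14.4000]
After op 5 tick(7): ref=19.0000 raw=[28.5000 22.8000]
After op 6 tick(5): ref=24.0000 raw=[36.0000 28.8000]
After op 7 tick(6): ref=30.0000 raw=[45.0000 36.0000]
After op 8 sync(1): ref=30.0000 raw=[45.0000 30.0000]
Wrap final raw readings (mod 100): 45.0000 mod 100 = 45.0000; 30.0000 mod 100 = 30.0000

Answer: 45.0000 30.0000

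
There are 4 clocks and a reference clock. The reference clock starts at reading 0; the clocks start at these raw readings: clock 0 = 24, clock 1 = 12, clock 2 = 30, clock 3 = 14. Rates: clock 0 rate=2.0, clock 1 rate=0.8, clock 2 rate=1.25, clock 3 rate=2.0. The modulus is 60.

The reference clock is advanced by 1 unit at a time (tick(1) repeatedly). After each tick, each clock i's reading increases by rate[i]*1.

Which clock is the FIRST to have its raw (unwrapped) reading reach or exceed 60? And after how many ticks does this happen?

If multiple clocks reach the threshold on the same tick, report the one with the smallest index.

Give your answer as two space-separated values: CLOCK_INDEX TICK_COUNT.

clock 0: start=24, rate=2.0, needs 60-24 = 36; ticks = ceil(36/2.0) = ceil(18.0000) = 18; reading at tick 18 = 24 + 2.0*18 = 60.0000
clock 1: start=12, rate=0.8, needs 60-12 = 48; ticks = ceil(48/0.8) = ceil(60.0000) = 60; reading at tick 60 = 12 + 0.8*60 = 60.0000
clock 2: start=30, rate=1.25, needs 60-30 = 30; ticks = ceil(30/1.25) = ceil(24.0000) = 24; reading at tick 24 = 30 + 1.25*24 = 60.0000
clock 3: start=14, rate=2.0, needs 60-14 = 46; ticks = ceil(46/2.0) = ceil(23.0000) = 23; reading at tick 23 = 14 + 2.0*23 = 60.0000
Minimum tick count = 18; winners = [0]; smallest index = 0

Answer: 0 18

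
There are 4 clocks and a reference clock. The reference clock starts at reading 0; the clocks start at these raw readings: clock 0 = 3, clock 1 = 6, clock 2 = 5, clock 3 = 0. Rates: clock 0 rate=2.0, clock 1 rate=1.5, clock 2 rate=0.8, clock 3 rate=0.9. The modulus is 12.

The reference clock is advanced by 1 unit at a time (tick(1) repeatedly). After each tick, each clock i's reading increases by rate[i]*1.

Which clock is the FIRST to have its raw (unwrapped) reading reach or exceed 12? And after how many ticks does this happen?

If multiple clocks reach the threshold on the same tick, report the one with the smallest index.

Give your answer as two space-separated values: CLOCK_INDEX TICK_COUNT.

clock 0: start=3, rate=2.0, needs 12-3 = 9; ticks = ceil(9/2.0) = ceil(4.5000) = 5; reading at tick 5 = 3 + 2.0*5 = 13.0000
clock 1: start=6, rate=1.5, needs 12-6 = 6; ticks = ceil(6/1.5) = ceil(4.0000) = 4; reading at tick 4 = 6 + 1.5*4 = 12.0000
clock 2: start=5, rate=0.8, needs 12-5 = 7; ticks = ceil(7/0.8) = ceil(8.7500) = 9; reading at tick 9 = 5 + 0.8*9 = 12.2000
clock 3: start=0, rate=0.9, needs 12-0 = 12; ticks = ceil(12/0.9) = ceil(13.3333) = 14; reading at tick 14 = 0 + 0.9*14 = 12.6000
Minimum tick count = 4; winners = [1]; smallest index = 1

Answer: 1 4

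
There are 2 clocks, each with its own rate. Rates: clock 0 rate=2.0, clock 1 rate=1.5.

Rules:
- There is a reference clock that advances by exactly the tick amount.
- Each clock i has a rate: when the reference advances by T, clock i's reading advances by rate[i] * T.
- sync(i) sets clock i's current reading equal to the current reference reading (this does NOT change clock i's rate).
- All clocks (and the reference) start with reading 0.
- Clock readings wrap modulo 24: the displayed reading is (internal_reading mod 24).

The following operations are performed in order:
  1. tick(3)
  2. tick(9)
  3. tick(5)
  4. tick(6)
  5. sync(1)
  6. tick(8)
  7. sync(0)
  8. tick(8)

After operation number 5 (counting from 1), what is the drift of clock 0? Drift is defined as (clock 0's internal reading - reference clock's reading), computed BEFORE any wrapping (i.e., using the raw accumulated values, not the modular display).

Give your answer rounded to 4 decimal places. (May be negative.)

Answer: 23.0000

Derivation:
After op 1 tick(3): ref=3.0000 raw=[6.0000 4.5000]
After op 2 tick(9): ref=12.0000 raw=[24.0000 18.0000]
After op 3 tick(5): ref=17.0000 raw=[34.0000 25.5000]
After op 4 tick(6): ref=23.0000 raw=[46.0000 34.5000]
After op 5 sync(1): ref=23.0000 raw=[46.0000 23.0000]
Drift of clock 0 after op 5: 46.0000 - 23.0000 = 23.0000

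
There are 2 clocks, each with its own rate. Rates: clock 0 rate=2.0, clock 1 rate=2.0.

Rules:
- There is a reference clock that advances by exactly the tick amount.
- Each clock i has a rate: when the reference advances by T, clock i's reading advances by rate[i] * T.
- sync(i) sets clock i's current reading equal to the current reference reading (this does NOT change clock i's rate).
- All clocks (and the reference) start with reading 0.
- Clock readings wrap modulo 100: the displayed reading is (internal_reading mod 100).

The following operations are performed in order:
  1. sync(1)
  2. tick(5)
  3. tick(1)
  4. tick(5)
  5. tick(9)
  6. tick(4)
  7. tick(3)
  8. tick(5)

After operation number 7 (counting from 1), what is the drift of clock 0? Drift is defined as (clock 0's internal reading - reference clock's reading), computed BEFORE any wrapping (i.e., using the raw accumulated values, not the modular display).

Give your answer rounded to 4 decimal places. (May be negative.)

After op 1 sync(1): ref=0.0000 raw=[0.0000 0.0000]
After op 2 tick(5): ref=5.0000 raw=[10.0000 10.0000]
After op 3 tick(1): ref=6.0000 raw=[12.0000 12.0000]
After op 4 tick(5): ref=11.0000 raw=[22.0000 22.0000]
After op 5 tick(9): ref=20.0000 raw=[40.0000 40.0000]
After op 6 tick(4): ref=24.0000 raw=[48.0000 48.0000]
After op 7 tick(3): ref=27.0000 raw=[54.0000 54.0000]
Drift of clock 0 after op 7: 54.0000 - 27.0000 = 27.0000

Answer: 27.0000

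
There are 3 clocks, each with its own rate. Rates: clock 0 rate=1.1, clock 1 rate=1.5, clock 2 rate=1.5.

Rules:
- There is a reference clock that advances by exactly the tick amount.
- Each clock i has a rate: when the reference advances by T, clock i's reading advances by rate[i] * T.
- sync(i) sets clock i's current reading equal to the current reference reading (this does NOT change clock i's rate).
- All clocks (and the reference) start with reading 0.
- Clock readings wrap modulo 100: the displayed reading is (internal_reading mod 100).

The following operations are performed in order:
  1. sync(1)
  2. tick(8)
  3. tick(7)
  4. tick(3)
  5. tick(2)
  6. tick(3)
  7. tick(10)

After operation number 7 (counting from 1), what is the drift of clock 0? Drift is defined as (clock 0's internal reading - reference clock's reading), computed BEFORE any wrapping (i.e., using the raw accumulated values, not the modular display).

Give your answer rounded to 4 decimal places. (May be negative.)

After op 1 sync(1): ref=0.0000 raw=[0.0000 0.0000 0.0000]
After op 2 tick(8): ref=8.0000 raw=[8.8000 12.0000 12.0000]
After op 3 tick(7): ref=15.0000 raw=[16.5000 22.5000 22.5000]
After op 4 tick(3): ref=18.0000 raw=[19.8000 27.0000 27.0000]
After op 5 tick(2): ref=20.0000 raw=[22.0000 30.0000 30.0000]
After op 6 tick(3): ref=23.0000 raw=[25.3000 34.5000 34.5000]
After op 7 tick(10): ref=33.0000 raw=[36.3000 49.5000 49.5000]
Drift of clock 0 after op 7: 36.3000 - 33.0000 = 3.3000

Answer: 3.3000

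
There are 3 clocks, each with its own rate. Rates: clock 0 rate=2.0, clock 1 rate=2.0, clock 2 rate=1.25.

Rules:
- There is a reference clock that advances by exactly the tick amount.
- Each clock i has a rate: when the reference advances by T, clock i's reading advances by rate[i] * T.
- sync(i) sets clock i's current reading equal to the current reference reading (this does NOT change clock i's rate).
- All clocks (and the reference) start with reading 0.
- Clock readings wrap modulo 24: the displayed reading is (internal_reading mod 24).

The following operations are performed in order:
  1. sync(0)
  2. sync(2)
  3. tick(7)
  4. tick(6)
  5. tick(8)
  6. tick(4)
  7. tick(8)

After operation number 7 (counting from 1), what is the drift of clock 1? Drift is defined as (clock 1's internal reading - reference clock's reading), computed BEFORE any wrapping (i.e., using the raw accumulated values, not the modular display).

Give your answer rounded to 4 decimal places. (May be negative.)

Answer: 33.0000

Derivation:
After op 1 sync(0): ref=0.0000 raw=[0.0000 0.0000 0.0000]
After op 2 sync(2): ref=0.0000 raw=[0.0000 0.0000 0.0000]
After op 3 tick(7): ref=7.0000 raw=[14.0000 14.0000 8.7500]
After op 4 tick(6): ref=13.0000 raw=[26.0000 26.0000 16.2500]
After op 5 tick(8): ref=21.0000 raw=[42.0000 42.0000 26.2500]
After op 6 tick(4): ref=25.0000 raw=[50.0000 50.0000 31.2500]
After op 7 tick(8): ref=33.0000 raw=[66.0000 66.0000 41.2500]
Drift of clock 1 after op 7: 66.0000 - 33.0000 = 33.0000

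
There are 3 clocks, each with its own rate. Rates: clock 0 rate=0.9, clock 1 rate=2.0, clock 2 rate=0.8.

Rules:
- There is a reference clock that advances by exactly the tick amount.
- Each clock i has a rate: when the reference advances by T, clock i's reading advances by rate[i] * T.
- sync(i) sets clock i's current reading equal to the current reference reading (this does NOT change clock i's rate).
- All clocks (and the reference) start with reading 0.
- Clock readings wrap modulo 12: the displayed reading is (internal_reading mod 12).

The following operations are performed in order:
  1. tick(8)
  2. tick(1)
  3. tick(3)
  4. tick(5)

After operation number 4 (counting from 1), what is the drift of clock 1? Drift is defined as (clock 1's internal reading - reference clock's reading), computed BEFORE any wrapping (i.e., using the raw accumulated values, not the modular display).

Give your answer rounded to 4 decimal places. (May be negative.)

Answer: 17.0000

Derivation:
After op 1 tick(8): ref=8.0000 raw=[7.2000 16.0000 6.4000]
After op 2 tick(1): ref=9.0000 raw=[8.1000 18.0000 7.2000]
After op 3 tick(3): ref=12.0000 raw=[10.8000 24.0000 9.6000]
After op 4 tick(5): ref=17.0000 raw=[15.3000 34.0000 13.6000]
Drift of clock 1 after op 4: 34.0000 - 17.0000 = 17.0000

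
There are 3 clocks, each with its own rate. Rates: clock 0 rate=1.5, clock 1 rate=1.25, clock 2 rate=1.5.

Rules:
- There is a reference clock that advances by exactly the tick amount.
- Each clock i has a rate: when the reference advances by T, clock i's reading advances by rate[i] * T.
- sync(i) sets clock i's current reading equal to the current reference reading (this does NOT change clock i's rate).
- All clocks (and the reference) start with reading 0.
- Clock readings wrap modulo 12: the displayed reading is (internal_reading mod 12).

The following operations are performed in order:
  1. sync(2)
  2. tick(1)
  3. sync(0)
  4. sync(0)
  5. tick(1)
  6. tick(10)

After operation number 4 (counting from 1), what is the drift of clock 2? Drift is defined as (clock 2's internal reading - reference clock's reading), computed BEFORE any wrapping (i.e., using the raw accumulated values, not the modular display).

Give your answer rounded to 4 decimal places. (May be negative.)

Answer: 0.5000

Derivation:
After op 1 sync(2): ref=0.0000 raw=[0.0000 0.0000 0.0000]
After op 2 tick(1): ref=1.0000 raw=[1.5000 1.2500 1.5000]
After op 3 sync(0): ref=1.0000 raw=[1.0000 1.2500 1.5000]
After op 4 sync(0): ref=1.0000 raw=[1.0000 1.2500 1.5000]
Drift of clock 2 after op 4: 1.5000 - 1.0000 = 0.5000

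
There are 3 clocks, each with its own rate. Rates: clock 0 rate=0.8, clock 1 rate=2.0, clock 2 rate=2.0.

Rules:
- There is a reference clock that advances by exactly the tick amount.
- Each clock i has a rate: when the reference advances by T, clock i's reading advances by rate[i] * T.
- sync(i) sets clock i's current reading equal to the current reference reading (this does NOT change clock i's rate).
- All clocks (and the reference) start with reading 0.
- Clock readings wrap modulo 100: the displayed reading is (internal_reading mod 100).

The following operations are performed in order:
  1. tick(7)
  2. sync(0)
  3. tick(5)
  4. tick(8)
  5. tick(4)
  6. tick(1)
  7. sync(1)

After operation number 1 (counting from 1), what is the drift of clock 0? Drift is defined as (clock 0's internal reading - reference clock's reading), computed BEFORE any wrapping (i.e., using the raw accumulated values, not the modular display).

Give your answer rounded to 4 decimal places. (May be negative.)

After op 1 tick(7): ref=7.0000 raw=[5.6000 14.0000 14.0000]
Drift of clock 0 after op 1: 5.6000 - 7.0000 = -1.4000

Answer: -1.4000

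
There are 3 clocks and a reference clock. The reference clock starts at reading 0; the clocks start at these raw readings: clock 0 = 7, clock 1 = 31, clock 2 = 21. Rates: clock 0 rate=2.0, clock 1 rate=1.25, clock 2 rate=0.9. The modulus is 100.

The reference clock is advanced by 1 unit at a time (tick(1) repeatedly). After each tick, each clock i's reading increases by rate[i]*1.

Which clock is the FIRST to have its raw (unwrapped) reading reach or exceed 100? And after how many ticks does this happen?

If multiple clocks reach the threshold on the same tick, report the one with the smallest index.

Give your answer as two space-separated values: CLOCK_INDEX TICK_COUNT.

clock 0: start=7, rate=2.0, needs 100-7 = 93; ticks = ceil(93/2.0) = ceil(46.5000) = 47; reading at tick 47 = 7 + 2.0*47 = 101.0000
clock 1: start=31, rate=1.25, needs 100-31 = 69; ticks = ceil(69/1.25) = ceil(55.2000) = 56; reading at tick 56 = 31 + 1.25*56 = 101.0000
clock 2: start=21, rate=0.9, needs 100-21 = 79; ticks = ceil(79/0.9) = ceil(87.7778) = 88; reading at tick 88 = 21 + 0.9*88 = 100.2000
Minimum tick count = 47; winners = [0]; smallest index = 0

Answer: 0 47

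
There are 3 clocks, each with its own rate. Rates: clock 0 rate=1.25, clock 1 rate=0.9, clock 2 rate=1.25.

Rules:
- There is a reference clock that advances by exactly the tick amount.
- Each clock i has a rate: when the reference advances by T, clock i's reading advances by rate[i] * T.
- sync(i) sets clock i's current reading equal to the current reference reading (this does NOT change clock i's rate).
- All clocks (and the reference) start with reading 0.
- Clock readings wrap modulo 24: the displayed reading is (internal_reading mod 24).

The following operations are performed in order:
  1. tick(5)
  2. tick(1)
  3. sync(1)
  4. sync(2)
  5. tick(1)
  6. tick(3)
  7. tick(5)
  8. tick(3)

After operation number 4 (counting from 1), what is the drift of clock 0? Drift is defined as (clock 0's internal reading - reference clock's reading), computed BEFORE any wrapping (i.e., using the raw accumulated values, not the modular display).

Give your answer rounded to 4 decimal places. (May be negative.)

Answer: 1.5000

Derivation:
After op 1 tick(5): ref=5.0000 raw=[6.2500 4.5000 6.2500]
After op 2 tick(1): ref=6.0000 raw=[7.5000 5.4000 7.5000]
After op 3 sync(1): ref=6.0000 raw=[7.5000 6.0000 7.5000]
After op 4 sync(2): ref=6.0000 raw=[7.5000 6.0000 6.0000]
Drift of clock 0 after op 4: 7.5000 - 6.0000 = 1.5000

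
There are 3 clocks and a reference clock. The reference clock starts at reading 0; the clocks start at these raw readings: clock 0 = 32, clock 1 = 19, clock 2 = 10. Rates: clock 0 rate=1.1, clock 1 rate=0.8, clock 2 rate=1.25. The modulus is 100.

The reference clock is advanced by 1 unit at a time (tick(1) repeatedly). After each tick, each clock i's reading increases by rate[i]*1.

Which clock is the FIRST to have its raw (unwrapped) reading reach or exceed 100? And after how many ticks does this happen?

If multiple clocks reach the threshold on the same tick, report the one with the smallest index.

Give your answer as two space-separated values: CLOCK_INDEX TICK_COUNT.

Answer: 0 62

Derivation:
clock 0: start=32, rate=1.1, needs 100-32 = 68; ticks = ceil(68/1.1) = ceil(61.8182) = 62; reading at tick 62 = 32 + 1.1*62 = 100.2000
clock 1: start=19, rate=0.8, needs 100-19 = 81; ticks = ceil(81/0.8) = ceil(101.2500) = 102; reading at tick 102 = 19 + 0.8*102 = 100.6000
clock 2: start=10, rate=1.25, needs 100-10 = 90; ticks = ceil(90/1.25) = ceil(72.0000) = 72; reading at tick 72 = 10 + 1.25*72 = 100.0000
Minimum tick count = 62; winners = [0]; smallest index = 0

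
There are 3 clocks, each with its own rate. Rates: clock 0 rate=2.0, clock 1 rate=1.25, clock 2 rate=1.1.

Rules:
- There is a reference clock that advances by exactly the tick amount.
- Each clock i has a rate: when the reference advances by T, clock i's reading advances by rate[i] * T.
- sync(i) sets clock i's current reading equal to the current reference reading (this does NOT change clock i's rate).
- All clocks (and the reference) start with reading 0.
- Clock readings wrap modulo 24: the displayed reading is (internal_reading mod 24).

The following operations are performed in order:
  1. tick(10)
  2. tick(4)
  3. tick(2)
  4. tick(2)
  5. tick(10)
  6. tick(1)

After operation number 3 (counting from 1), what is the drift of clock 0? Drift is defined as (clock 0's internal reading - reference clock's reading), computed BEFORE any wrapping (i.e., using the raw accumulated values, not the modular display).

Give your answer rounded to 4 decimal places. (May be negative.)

After op 1 tick(10): ref=10.0000 raw=[20.0000 12.5000 11.0000]
After op 2 tick(4): ref=14.0000 raw=[28.0000 17.5000 15.4000]
After op 3 tick(2): ref=16.0000 raw=[32.0000 20.0000 17.6000]
Drift of clock 0 after op 3: 32.0000 - 16.0000 = 16.0000

Answer: 16.0000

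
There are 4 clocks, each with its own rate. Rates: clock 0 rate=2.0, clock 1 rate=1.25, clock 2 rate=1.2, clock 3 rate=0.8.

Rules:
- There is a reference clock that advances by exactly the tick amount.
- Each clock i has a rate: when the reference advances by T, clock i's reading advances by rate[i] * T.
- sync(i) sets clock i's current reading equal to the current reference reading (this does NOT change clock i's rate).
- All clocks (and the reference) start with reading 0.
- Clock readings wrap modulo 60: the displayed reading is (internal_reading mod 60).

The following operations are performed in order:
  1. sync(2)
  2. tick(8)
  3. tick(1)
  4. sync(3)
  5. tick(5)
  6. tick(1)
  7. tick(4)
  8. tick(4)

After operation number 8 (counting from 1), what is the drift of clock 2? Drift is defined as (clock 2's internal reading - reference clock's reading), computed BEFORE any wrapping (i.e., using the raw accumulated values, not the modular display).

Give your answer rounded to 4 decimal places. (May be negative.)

After op 1 sync(2): ref=0.0000 raw=[0.0000 0.0000 0.0000 0.0000]
After op 2 tick(8): ref=8.0000 raw=[16.0000 10.0000 9.6000 6.4000]
After op 3 tick(1): ref=9.0000 raw=[18.0000 11.2500 10.8000 7.2000]
After op 4 sync(3): ref=9.0000 raw=[18.0000 11.2500 10.8000 9.0000]
After op 5 tick(5): ref=14.0000 raw=[28.0000 17.5000 16.8000 13.0000]
After op 6 tick(1): ref=15.0000 raw=[30.0000 18.7500 18.0000 13.8000]
After op 7 tick(4): ref=19.0000 raw=[38.0000 23.7500 22.8000 17.0000]
After op 8 tick(4): ref=23.0000 raw=[46.0000 28.7500 27.6000 20.2000]
Drift of clock 2 after op 8: 27.6000 - 23.0000 = 4.6000

Answer: 4.6000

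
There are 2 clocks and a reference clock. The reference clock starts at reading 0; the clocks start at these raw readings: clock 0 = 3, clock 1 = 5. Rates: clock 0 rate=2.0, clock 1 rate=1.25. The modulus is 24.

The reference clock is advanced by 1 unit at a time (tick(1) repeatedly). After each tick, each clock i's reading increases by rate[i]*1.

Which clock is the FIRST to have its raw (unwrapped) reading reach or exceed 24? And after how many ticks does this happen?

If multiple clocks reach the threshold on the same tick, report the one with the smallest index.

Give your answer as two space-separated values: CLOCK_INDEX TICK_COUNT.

clock 0: start=3, rate=2.0, needs 24-3 = 21; ticks = ceil(21/2.0) = ceil(10.5000) = 11; reading at tick 11 = 3 + 2.0*11 = 25.0000
clock 1: start=5, rate=1.25, needs 24-5 = 19; ticks = ceil(19/1.25) = ceil(15.2000) = 16; reading at tick 16 = 5 + 1.25*16 = 25.0000
Minimum tick count = 11; winners = [0]; smallest index = 0

Answer: 0 11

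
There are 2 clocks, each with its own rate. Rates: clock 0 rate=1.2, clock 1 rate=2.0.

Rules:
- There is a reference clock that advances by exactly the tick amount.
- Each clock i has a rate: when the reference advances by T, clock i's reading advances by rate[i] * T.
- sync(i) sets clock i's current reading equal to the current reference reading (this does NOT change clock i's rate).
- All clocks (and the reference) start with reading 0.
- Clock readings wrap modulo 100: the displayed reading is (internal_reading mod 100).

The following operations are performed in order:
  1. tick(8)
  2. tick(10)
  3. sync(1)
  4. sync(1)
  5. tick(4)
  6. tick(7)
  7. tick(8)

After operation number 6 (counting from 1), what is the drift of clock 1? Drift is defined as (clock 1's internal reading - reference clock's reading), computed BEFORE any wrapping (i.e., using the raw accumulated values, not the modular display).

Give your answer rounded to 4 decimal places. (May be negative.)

Answer: 11.0000

Derivation:
After op 1 tick(8): ref=8.0000 raw=[9.6000 16.0000]
After op 2 tick(10): ref=18.0000 raw=[21.6000 36.0000]
After op 3 sync(1): ref=18.0000 raw=[21.6000 18.0000]
After op 4 sync(1): ref=18.0000 raw=[21.6000 18.0000]
After op 5 tick(4): ref=22.0000 raw=[26.4000 26.0000]
After op 6 tick(7): ref=29.0000 raw=[34.8000 40.0000]
Drift of clock 1 after op 6: 40.0000 - 29.0000 = 11.0000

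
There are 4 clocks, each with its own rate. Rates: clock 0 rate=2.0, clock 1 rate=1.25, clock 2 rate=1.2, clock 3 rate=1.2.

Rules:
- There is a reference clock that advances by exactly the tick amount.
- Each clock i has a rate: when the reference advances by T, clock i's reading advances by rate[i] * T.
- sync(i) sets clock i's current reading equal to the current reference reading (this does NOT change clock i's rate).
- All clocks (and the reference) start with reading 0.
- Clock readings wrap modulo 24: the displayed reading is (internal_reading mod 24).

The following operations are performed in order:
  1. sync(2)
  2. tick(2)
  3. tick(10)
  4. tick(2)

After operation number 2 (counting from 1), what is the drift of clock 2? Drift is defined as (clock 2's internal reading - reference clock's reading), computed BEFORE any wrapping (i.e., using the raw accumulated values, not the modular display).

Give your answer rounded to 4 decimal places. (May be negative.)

After op 1 sync(2): ref=0.0000 raw=[0.0000 0.0000 0.0000 0.0000]
After op 2 tick(2): ref=2.0000 raw=[4.0000 2.5000 2.4000 2.4000]
Drift of clock 2 after op 2: 2.4000 - 2.0000 = 0.4000

Answer: 0.4000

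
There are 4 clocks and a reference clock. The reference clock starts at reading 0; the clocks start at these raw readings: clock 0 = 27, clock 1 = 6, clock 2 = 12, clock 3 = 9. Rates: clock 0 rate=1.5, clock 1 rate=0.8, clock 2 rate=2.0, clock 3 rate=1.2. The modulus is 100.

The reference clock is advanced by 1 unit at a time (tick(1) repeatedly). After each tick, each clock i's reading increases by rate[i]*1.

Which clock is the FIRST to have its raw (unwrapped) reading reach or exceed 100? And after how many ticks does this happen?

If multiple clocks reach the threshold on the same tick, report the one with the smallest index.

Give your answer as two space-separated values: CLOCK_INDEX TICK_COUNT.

Answer: 2 44

Derivation:
clock 0: start=27, rate=1.5, needs 100-27 = 73; ticks = ceil(73/1.5) = ceil(48.6667) = 49; reading at tick 49 = 27 + 1.5*49 = 100.5000
clock 1: start=6, rate=0.8, needs 100-6 = 94; ticks = ceil(94/0.8) = ceil(117.5000) = 118; reading at tick 118 = 6 + 0.8*118 = 100.4000
clock 2: start=12, rate=2.0, needs 100-12 = 88; ticks = ceil(88/2.0) = ceil(44.0000) = 44; reading at tick 44 = 12 + 2.0*44 = 100.0000
clock 3: start=9, rate=1.2, needs 100-9 = 91; ticks = ceil(91/1.2) = ceil(75.8333) = 76; reading at tick 76 = 9 + 1.2*76 = 100.2000
Minimum tick count = 44; winners = [2]; smallest index = 2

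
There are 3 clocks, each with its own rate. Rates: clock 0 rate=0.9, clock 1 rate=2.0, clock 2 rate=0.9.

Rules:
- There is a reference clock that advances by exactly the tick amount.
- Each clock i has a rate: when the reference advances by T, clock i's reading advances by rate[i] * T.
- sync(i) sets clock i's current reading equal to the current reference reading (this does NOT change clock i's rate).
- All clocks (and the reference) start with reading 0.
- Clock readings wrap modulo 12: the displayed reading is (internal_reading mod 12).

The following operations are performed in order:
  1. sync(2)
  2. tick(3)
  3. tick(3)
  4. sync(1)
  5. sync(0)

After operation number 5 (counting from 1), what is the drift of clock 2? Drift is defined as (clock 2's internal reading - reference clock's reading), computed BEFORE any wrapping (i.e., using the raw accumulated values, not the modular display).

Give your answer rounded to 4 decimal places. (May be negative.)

Answer: -0.6000

Derivation:
After op 1 sync(2): ref=0.0000 raw=[0.0000 0.0000 0.0000]
After op 2 tick(3): ref=3.0000 raw=[2.7000 6.0000 2.7000]
After op 3 tick(3): ref=6.0000 raw=[5.4000 12.0000 5.4000]
After op 4 sync(1): ref=6.0000 raw=[5.4000 6.0000 5.4000]
After op 5 sync(0): ref=6.0000 raw=[6.0000 6.0000 5.4000]
Drift of clock 2 after op 5: 5.4000 - 6.0000 = -0.6000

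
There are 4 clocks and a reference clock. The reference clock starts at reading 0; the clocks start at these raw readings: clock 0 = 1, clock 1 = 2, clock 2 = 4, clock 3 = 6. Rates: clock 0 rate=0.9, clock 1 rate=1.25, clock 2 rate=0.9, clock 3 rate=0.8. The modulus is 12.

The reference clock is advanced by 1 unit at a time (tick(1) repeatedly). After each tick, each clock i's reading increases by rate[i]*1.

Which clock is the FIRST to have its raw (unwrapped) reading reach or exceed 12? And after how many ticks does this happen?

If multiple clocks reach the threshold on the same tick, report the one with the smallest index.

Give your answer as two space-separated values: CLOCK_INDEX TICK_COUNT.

clock 0: start=1, rate=0.9, needs 12-1 = 11; ticks = ceil(11/0.9) = ceil(12.2222) = 13; reading at tick 13 = 1 + 0.9*13 = 12.7000
clock 1: start=2, rate=1.25, needs 12-2 = 10; ticks = ceil(10/1.25) = ceil(8.0000) = 8; reading at tick 8 = 2 + 1.25*8 = 12.0000
clock 2: start=4, rate=0.9, needs 12-4 = 8; ticks = ceil(8/0.9) = ceil(8.8889) = 9; reading at tick 9 = 4 + 0.9*9 = 12.1000
clock 3: start=6, rate=0.8, needs 12-6 = 6; ticks = ceil(6/0.8) = ceil(7.5000) = 8; reading at tick 8 = 6 + 0.8*8 = 12.4000
Minimum tick count = 8; winners = [1, 3]; smallest index = 1

Answer: 1 8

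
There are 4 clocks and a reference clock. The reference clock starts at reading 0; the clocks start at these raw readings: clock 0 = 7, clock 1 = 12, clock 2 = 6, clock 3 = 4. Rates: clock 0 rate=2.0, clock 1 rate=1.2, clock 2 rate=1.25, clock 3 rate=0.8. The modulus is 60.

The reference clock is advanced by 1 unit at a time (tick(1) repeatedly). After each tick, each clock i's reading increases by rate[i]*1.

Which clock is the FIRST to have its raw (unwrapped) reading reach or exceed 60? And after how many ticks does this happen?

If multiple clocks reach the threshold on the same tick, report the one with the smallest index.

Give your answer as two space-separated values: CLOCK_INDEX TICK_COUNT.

clock 0: start=7, rate=2.0, needs 60-7 = 53; ticks = ceil(53/2.0) = ceil(26.5000) = 27; reading at tick 27 = 7 + 2.0*27 = 61.0000
clock 1: start=12, rate=1.2, needs 60-12 = 48; ticks = ceil(48/1.2) = ceil(40.0000) = 40; reading at tick 40 = 12 + 1.2*40 = 60.0000
clock 2: start=6, rate=1.25, needs 60-6 = 54; ticks = ceil(54/1.25) = ceil(43.2000) = 44; reading at tick 44 = 6 + 1.25*44 = 61.0000
clock 3: start=4, rate=0.8, needs 60-4 = 56; ticks = ceil(56/0.8) = ceil(70.0000) = 70; reading at tick 70 = 4 + 0.8*70 = 60.0000
Minimum tick count = 27; winners = [0]; smallest index = 0

Answer: 0 27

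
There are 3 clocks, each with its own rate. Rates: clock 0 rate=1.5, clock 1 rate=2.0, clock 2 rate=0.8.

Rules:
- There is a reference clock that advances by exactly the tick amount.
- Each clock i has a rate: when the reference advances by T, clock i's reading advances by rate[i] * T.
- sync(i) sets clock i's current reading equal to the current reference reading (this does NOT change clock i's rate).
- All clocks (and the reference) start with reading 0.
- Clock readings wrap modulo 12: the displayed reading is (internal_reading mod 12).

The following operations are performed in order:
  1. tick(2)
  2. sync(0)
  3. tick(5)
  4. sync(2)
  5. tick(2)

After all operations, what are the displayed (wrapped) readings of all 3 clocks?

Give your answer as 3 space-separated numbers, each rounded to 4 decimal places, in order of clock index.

After op 1 tick(2): ref=2.0000 raw=[3.0000 4.0000 1.6000]
After op 2 sync(0): ref=2.0000 raw=[2.0000 4.0000 1.6000]
After op 3 tick(5): ref=7.0000 raw=[9.5000 14.0000 5.6000]
After op 4 sync(2): ref=7.0000 raw=[9.5000 14.0000 7.0000]
After op 5 tick(2): ref=9.0000 raw=[12.5000 18.0000 8.6000]
Wrap final raw readings (mod 12): 12.5000 mod 12 = 0.5000; 18.0000 mod 12 = 6.0000; 8.6000 mod 12 = 8.6000

Answer: 0.5000 6.0000 8.6000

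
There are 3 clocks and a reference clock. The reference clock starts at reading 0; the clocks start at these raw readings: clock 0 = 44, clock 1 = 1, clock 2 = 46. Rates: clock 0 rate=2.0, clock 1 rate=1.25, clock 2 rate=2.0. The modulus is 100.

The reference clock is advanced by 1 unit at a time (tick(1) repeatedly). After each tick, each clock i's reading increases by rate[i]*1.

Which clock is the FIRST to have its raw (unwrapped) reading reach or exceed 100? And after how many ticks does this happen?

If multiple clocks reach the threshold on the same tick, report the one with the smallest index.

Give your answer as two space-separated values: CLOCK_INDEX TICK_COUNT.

clock 0: start=44, rate=2.0, needs 100-44 = 56; ticks = ceil(56/2.0) = ceil(28.0000) = 28; reading at tick 28 = 44 + 2.0*28 = 100.0000
clock 1: start=1, rate=1.25, needs 100-1 = 99; ticks = ceil(99/1.25) = ceil(79.2000) = 80; reading at tick 80 = 1 + 1.25*80 = 101.0000
clock 2: start=46, rate=2.0, needs 100-46 = 54; ticks = ceil(54/2.0) = ceil(27.0000) = 27; reading at tick 27 = 46 + 2.0*27 = 100.0000
Minimum tick count = 27; winners = [2]; smallest index = 2

Answer: 2 27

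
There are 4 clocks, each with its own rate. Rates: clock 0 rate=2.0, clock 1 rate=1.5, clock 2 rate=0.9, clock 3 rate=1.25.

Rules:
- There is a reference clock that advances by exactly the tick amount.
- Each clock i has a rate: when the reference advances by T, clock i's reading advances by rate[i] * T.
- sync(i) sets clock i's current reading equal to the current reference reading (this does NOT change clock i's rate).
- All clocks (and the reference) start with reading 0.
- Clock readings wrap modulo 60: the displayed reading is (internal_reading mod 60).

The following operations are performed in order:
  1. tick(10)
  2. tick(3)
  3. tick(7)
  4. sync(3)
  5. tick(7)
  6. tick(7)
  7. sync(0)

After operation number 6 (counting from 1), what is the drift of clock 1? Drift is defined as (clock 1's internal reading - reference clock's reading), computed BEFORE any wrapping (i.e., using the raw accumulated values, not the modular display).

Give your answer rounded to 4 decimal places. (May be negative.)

After op 1 tick(10): ref=10.0000 raw=[20.0000 15.0000 9.0000 12.5000]
After op 2 tick(3): ref=13.0000 raw=[26.0000 19.5000 11.7000 16.2500]
After op 3 tick(7): ref=20.0000 raw=[40.0000 30.0000 18.0000 25.0000]
After op 4 sync(3): ref=20.0000 raw=[40.0000 30.0000 18.0000 20.0000]
After op 5 tick(7): ref=27.0000 raw=[54.0000 40.5000 24.3000 28.7500]
After op 6 tick(7): ref=34.0000 raw=[68.0000 51.0000 30.6000 37.5000]
Drift of clock 1 after op 6: 51.0000 - 34.0000 = 17.0000

Answer: 17.0000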